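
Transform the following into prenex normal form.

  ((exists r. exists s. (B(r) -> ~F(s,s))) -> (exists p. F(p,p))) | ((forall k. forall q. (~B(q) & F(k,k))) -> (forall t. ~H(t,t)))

forall r. forall s. exists p. exists k. exists q. forall t. (B(r) & F(s,s) | F(p,p) | B(q) | ~F(k,k) | ~H(t,t))

Eliminate → and ↔ using ¬ and ∨.
  ~(exists r. exists s. (~B(r) | ~F(s,s))) | (exists p. F(p,p)) | ~(forall k. forall q. (~B(q) & F(k,k))) | (forall t. ~H(t,t))
Move each ¬ inward, flipping quantifiers it crosses:
  (forall r. forall s. (B(r) & F(s,s))) | (exists p. F(p,p)) | (exists k. exists q. (B(q) | ~F(k,k))) | (forall t. ~H(t,t))
All bound variables are already distinct, so no renaming is needed.
Extract every quantifier outward, since the variables are now distinct and don't occur free across branches:
  forall r. forall s. exists p. exists k. exists q. forall t. (B(r) & F(s,s) | F(p,p) | B(q) | ~F(k,k) | ~H(t,t))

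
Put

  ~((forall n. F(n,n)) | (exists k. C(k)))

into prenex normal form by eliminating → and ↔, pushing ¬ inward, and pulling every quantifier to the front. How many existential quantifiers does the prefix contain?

1

Push ¬ through the quantifiers and connectives to reach negation normal form:
  (exists n. ~F(n,n)) & (forall k. ~C(k))
Finally move all quantifiers to the prefix:
  exists n. forall k. (~F(n,n) & ~C(k))
The prefix is exists n forall k: 1 universal, 1 existential.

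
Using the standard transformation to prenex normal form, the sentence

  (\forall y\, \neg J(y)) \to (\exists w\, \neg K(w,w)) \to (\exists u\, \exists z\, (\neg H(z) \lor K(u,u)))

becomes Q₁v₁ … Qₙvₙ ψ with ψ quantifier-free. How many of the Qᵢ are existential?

Eliminate → and ↔ using ¬ and ∨.
  \neg (\forall y\, \neg J(y)) \lor \neg (\exists w\, \neg K(w,w)) \lor (\exists u\, \exists z\, (\neg H(z) \lor K(u,u)))
Push ¬ through the quantifiers and connectives to reach negation normal form:
  (\exists y\, J(y)) \lor (\forall w\, K(w,w)) \lor (\exists u\, \exists z\, (\neg H(z) \lor K(u,u)))
Finally move all quantifiers to the prefix:
  \exists y\, \forall w\, \exists u\, \exists z\, (J(y) \lor K(w,w) \lor \neg H(z) \lor K(u,u))
The prefix is \exists y \forall w \exists u \exists z: 1 universal, 3 existential.

3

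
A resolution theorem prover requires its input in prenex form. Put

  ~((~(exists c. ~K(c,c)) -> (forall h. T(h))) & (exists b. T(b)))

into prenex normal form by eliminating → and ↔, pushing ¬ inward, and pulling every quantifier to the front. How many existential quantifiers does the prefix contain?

Eliminate → and ↔ using ¬ and ∨.
  ~((~~(exists c. ~K(c,c)) | (forall h. T(h))) & (exists b. T(b)))
Push ¬ through the quantifiers and connectives to reach negation normal form:
  (forall c. K(c,c)) & (exists h. ~T(h)) | (forall b. ~T(b))
Extract every quantifier outward, since the variables are now distinct and don't occur free across branches:
  forall c. exists h. forall b. (K(c,c) & ~T(h) | ~T(b))
The prefix is forall c exists h forall b: 2 universal, 1 existential.

1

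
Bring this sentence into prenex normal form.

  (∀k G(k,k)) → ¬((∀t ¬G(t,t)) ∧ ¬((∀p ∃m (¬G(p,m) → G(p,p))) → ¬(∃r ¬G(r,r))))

∃k ∃t ∃p ∀m ∀r (¬G(k,k) ∨ G(t,t) ∨ ¬G(p,m) ∧ ¬G(p,p) ∨ G(r,r))

First replace A → B with ¬A ∨ B.
  ¬(∀k G(k,k)) ∨ ¬((∀t ¬G(t,t)) ∧ ¬(¬(∀p ∃m (¬¬G(p,m) ∨ G(p,p))) ∨ ¬(∃r ¬G(r,r))))
Drive negations inward (¬∀x A ≡ ∃x ¬A, ¬∃x A ≡ ∀x ¬A, De Morgan for ∧/∨):
  (∃k ¬G(k,k)) ∨ (∃t G(t,t)) ∨ (∃p ∀m (¬G(p,m) ∧ ¬G(p,p))) ∨ (∀r G(r,r))
Pull the quantifiers to the front (each side's bound variable is not free in the other side):
  ∃k ∃t ∃p ∀m ∀r (¬G(k,k) ∨ G(t,t) ∨ ¬G(p,m) ∧ ¬G(p,p) ∨ G(r,r))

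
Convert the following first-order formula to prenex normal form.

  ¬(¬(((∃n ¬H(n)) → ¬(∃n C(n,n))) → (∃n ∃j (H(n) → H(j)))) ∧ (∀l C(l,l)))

First replace A → B with ¬A ∨ B.
  ¬(¬(¬(¬(∃n ¬H(n)) ∨ ¬(∃n C(n,n))) ∨ (∃n ∃j (¬H(n) ∨ H(j)))) ∧ (∀l C(l,l)))
Push ¬ through the quantifiers and connectives to reach negation normal form:
  (∃n ¬H(n)) ∧ (∃n C(n,n)) ∨ (∃n ∃j (¬H(n) ∨ H(j))) ∨ (∃l ¬C(l,l))
Give each quantifier a distinct variable: n↦w1, n↦q.
  (∃n ¬H(n)) ∧ (∃w1 C(w1,w1)) ∨ (∃q ∃j (¬H(q) ∨ H(j))) ∨ (∃l ¬C(l,l))
Pull the quantifiers to the front (each side's bound variable is not free in the other side):
  ∃n ∃w1 ∃q ∃j ∃l (¬H(n) ∧ C(w1,w1) ∨ ¬H(q) ∨ H(j) ∨ ¬C(l,l))

∃n ∃w1 ∃q ∃j ∃l (¬H(n) ∧ C(w1,w1) ∨ ¬H(q) ∨ H(j) ∨ ¬C(l,l))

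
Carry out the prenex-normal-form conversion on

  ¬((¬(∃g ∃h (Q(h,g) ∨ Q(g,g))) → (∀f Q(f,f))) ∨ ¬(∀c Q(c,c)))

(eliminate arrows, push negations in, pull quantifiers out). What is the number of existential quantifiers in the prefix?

First replace A → B with ¬A ∨ B.
  ¬(¬¬(∃g ∃h (Q(h,g) ∨ Q(g,g))) ∨ (∀f Q(f,f)) ∨ ¬(∀c Q(c,c)))
Drive negations inward (¬∀x A ≡ ∃x ¬A, ¬∃x A ≡ ∀x ¬A, De Morgan for ∧/∨):
  (∀g ∀h (¬Q(h,g) ∧ ¬Q(g,g))) ∧ (∃f ¬Q(f,f)) ∧ (∀c Q(c,c))
All bound variables are already distinct, so no renaming is needed.
Extract every quantifier outward, since the variables are now distinct and don't occur free across branches:
  ∀g ∀h ∃f ∀c (¬Q(h,g) ∧ ¬Q(g,g) ∧ ¬Q(f,f) ∧ Q(c,c))
The prefix is ∀g ∀h ∃f ∀c: 3 universal, 1 existential.

1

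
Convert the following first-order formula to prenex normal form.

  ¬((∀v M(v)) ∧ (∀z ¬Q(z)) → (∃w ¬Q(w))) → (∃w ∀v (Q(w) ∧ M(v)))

∃v ∃z ∃w ∃x ∀w1 (¬M(v) ∨ Q(z) ∨ ¬Q(w) ∨ Q(x) ∧ M(w1))

Rewrite implications/biconditionals: A → B as ¬A ∨ B.
  ¬¬(¬((∀v M(v)) ∧ (∀z ¬Q(z))) ∨ (∃w ¬Q(w))) ∨ (∃w ∀v (Q(w) ∧ M(v)))
Push ¬ through the quantifiers and connectives to reach negation normal form:
  (∃v ¬M(v)) ∨ (∃z Q(z)) ∨ (∃w ¬Q(w)) ∨ (∃w ∀v (Q(w) ∧ M(v)))
Give each quantifier a distinct variable: w↦x, v↦w1.
  (∃v ¬M(v)) ∨ (∃z Q(z)) ∨ (∃w ¬Q(w)) ∨ (∃x ∀w1 (Q(x) ∧ M(w1)))
Pull the quantifiers to the front (each side's bound variable is not free in the other side):
  ∃v ∃z ∃w ∃x ∀w1 (¬M(v) ∨ Q(z) ∨ ¬Q(w) ∨ Q(x) ∧ M(w1))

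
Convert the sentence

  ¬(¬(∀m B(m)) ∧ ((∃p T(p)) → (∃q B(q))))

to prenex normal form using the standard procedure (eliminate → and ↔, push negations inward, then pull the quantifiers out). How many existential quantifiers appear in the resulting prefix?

Eliminate → and ↔ using ¬ and ∨.
  ¬(¬(∀m B(m)) ∧ (¬(∃p T(p)) ∨ (∃q B(q))))
Move each ¬ inward, flipping quantifiers it crosses:
  (∀m B(m)) ∨ (∃p T(p)) ∧ (∀q ¬B(q))
Extract every quantifier outward, since the variables are now distinct and don't occur free across branches:
  ∀m ∃p ∀q (B(m) ∨ T(p) ∧ ¬B(q))
The prefix is ∀m ∃p ∀q: 2 universal, 1 existential.

1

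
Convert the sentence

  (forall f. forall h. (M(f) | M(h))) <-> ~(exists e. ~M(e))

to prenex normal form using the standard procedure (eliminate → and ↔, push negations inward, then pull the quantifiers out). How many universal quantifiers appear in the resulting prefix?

First replace A → B with ¬A ∨ B; A ↔ B as (¬A ∨ B) ∧ (¬B ∨ A).
  (~(forall f. forall h. (M(f) | M(h))) | ~(exists e. ~M(e))) & (~~(exists e. ~M(e)) | (forall f. forall h. (M(f) | M(h))))
Drive negations inward (¬∀x A ≡ ∃x ¬A, ¬∃x A ≡ ∀x ¬A, De Morgan for ∧/∨):
  ((exists f. exists h. (~M(f) & ~M(h))) | (forall e. M(e))) & ((exists e. ~M(e)) | (forall f. forall h. (M(f) | M(h))))
Rename bound variables to avoid capture: e↦z, f↦c, h↦s.
  ((exists f. exists h. (~M(f) & ~M(h))) | (forall e. M(e))) & ((exists z. ~M(z)) | (forall c. forall s. (M(c) | M(s))))
Extract every quantifier outward, since the variables are now distinct and don't occur free across branches:
  exists f. exists h. forall e. exists z. forall c. forall s. ((~M(f) & ~M(h) | M(e)) & (~M(z) | M(c) | M(s)))
The prefix is exists f exists h forall e exists z forall c forall s: 3 universal, 3 existential.

3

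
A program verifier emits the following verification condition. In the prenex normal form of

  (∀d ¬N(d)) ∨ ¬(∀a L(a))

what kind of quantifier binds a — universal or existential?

Push ¬ through the quantifiers and connectives to reach negation normal form:
  (∀d ¬N(d)) ∨ (∃a ¬L(a))
All bound variables are already distinct, so no renaming is needed.
Extract every quantifier outward, since the variables are now distinct and don't occur free across branches:
  ∀d ∃a (¬N(d) ∨ ¬L(a))
The quantifier ∀a sits under an odd number of negations, so it flips to ∃a.

existential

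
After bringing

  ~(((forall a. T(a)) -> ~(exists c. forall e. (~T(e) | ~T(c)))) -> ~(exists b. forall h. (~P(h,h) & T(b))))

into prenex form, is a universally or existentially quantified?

First replace A → B with ¬A ∨ B.
  ~(~(~(forall a. T(a)) | ~(exists c. forall e. (~T(e) | ~T(c)))) | ~(exists b. forall h. (~P(h,h) & T(b))))
Move each ¬ inward, flipping quantifiers it crosses:
  ((exists a. ~T(a)) | (forall c. exists e. (T(e) & T(c)))) & (exists b. forall h. (~P(h,h) & T(b)))
Finally move all quantifiers to the prefix:
  exists a. forall c. exists e. exists b. forall h. ((~T(a) | T(e) & T(c)) & ~P(h,h) & T(b))
The quantifier forall a sits under an odd number of negations (counting the antecedent side of each →), so it flips to exists a.

existential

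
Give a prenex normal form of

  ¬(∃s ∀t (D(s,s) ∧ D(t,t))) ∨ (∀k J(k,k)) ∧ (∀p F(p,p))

∀s ∃t ∀k ∀p (¬D(s,s) ∨ ¬D(t,t) ∨ J(k,k) ∧ F(p,p))

Push ¬ through the quantifiers and connectives to reach negation normal form:
  (∀s ∃t (¬D(s,s) ∨ ¬D(t,t))) ∨ (∀k J(k,k)) ∧ (∀p F(p,p))
All bound variables are already distinct, so no renaming is needed.
Pull the quantifiers to the front (each side's bound variable is not free in the other side):
  ∀s ∃t ∀k ∀p (¬D(s,s) ∨ ¬D(t,t) ∨ J(k,k) ∧ F(p,p))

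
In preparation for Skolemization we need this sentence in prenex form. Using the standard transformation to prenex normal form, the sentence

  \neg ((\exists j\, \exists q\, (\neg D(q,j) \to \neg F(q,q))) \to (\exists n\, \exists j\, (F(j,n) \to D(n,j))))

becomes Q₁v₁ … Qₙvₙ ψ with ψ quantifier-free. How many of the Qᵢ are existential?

2

Rewrite implications/biconditionals: A → B as ¬A ∨ B.
  \neg (\neg (\exists j\, \exists q\, (\neg \neg D(q,j) \lor \neg F(q,q))) \lor (\exists n\, \exists j\, (\neg F(j,n) \lor D(n,j))))
Drive negations inward (¬∀x A ≡ ∃x ¬A, ¬∃x A ≡ ∀x ¬A, De Morgan for ∧/∨):
  (\exists j\, \exists q\, (D(q,j) \lor \neg F(q,q))) \land (\forall n\, \forall j\, (F(j,n) \land \neg D(n,j)))
Rename bound variables to avoid capture: j↦a.
  (\exists j\, \exists q\, (D(q,j) \lor \neg F(q,q))) \land (\forall n\, \forall a\, (F(a,n) \land \neg D(n,a)))
Pull the quantifiers to the front (each side's bound variable is not free in the other side):
  \exists j\, \exists q\, \forall n\, \forall a\, ((D(q,j) \lor \neg F(q,q)) \land F(a,n) \land \neg D(n,a))
The prefix is \exists j \exists q \forall n \forall a: 2 universal, 2 existential.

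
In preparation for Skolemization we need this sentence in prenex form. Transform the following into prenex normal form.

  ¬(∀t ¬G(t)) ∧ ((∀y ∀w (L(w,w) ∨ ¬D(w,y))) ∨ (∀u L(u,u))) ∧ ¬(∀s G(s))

Push ¬ through the quantifiers and connectives to reach negation normal form:
  (∃t G(t)) ∧ ((∀y ∀w (L(w,w) ∨ ¬D(w,y))) ∨ (∀u L(u,u))) ∧ (∃s ¬G(s))
All bound variables are already distinct, so no renaming is needed.
Extract every quantifier outward, since the variables are now distinct and don't occur free across branches:
  ∃t ∀y ∀w ∀u ∃s (G(t) ∧ (L(w,w) ∨ ¬D(w,y) ∨ L(u,u)) ∧ ¬G(s))

∃t ∀y ∀w ∀u ∃s (G(t) ∧ (L(w,w) ∨ ¬D(w,y) ∨ L(u,u)) ∧ ¬G(s))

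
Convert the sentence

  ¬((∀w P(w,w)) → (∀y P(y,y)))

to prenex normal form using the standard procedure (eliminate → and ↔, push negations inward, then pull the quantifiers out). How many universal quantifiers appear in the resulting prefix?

1

Eliminate → and ↔ using ¬ and ∨.
  ¬(¬(∀w P(w,w)) ∨ (∀y P(y,y)))
Move each ¬ inward, flipping quantifiers it crosses:
  (∀w P(w,w)) ∧ (∃y ¬P(y,y))
All bound variables are already distinct, so no renaming is needed.
Finally move all quantifiers to the prefix:
  ∀w ∃y (P(w,w) ∧ ¬P(y,y))
The prefix is ∀w ∃y: 1 universal, 1 existential.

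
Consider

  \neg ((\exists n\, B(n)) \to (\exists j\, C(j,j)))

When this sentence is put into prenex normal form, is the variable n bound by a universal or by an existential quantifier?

existential

Eliminate → and ↔ using ¬ and ∨.
  \neg (\neg (\exists n\, B(n)) \lor (\exists j\, C(j,j)))
Drive negations inward (¬∀x A ≡ ∃x ¬A, ¬∃x A ≡ ∀x ¬A, De Morgan for ∧/∨):
  (\exists n\, B(n)) \land (\forall j\, \neg C(j,j))
Finally move all quantifiers to the prefix:
  \exists n\, \forall j\, (B(n) \land \neg C(j,j))
The quantifier \exists n sits under an even number of negations (counting the antecedent side of each →), so it remains existential.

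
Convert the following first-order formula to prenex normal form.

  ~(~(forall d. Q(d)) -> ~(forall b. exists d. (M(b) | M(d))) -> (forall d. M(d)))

Eliminate → and ↔ using ¬ and ∨.
  ~(~~(forall d. Q(d)) | ~~(forall b. exists d. (M(b) | M(d))) | (forall d. M(d)))
Push ¬ through the quantifiers and connectives to reach negation normal form:
  (exists d. ~Q(d)) & (exists b. forall d. (~M(b) & ~M(d))) & (exists d. ~M(d))
Rename bound variables to avoid capture: d↦w, d↦s.
  (exists d. ~Q(d)) & (exists b. forall w. (~M(b) & ~M(w))) & (exists s. ~M(s))
Extract every quantifier outward, since the variables are now distinct and don't occur free across branches:
  exists d. exists b. forall w. exists s. (~Q(d) & ~M(b) & ~M(w) & ~M(s))

exists d. exists b. forall w. exists s. (~Q(d) & ~M(b) & ~M(w) & ~M(s))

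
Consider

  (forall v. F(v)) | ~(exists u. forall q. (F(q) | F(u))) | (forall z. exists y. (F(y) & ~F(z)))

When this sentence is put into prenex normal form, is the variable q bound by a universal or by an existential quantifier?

existential

Drive negations inward (¬∀x A ≡ ∃x ¬A, ¬∃x A ≡ ∀x ¬A, De Morgan for ∧/∨):
  (forall v. F(v)) | (forall u. exists q. (~F(q) & ~F(u))) | (forall z. exists y. (F(y) & ~F(z)))
All bound variables are already distinct, so no renaming is needed.
Pull the quantifiers to the front (each side's bound variable is not free in the other side):
  forall v. forall u. exists q. forall z. exists y. (F(v) | ~F(q) & ~F(u) | F(y) & ~F(z))
The quantifier forall q sits under an odd number of negations, so it flips to exists q.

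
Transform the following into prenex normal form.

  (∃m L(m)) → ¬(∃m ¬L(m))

∀m ∀t (¬L(m) ∨ L(t))

First replace A → B with ¬A ∨ B.
  ¬(∃m L(m)) ∨ ¬(∃m ¬L(m))
Drive negations inward (¬∀x A ≡ ∃x ¬A, ¬∃x A ≡ ∀x ¬A, De Morgan for ∧/∨):
  (∀m ¬L(m)) ∨ (∀m L(m))
Standardize variables apart so no two quantifiers bind the same name: m↦t.
  (∀m ¬L(m)) ∨ (∀t L(t))
Extract every quantifier outward, since the variables are now distinct and don't occur free across branches:
  ∀m ∀t (¬L(m) ∨ L(t))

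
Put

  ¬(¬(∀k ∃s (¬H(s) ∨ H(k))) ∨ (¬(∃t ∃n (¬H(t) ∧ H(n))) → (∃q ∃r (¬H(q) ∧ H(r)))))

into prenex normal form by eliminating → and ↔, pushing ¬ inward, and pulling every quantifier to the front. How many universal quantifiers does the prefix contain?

Rewrite implications/biconditionals: A → B as ¬A ∨ B.
  ¬(¬(∀k ∃s (¬H(s) ∨ H(k))) ∨ ¬¬(∃t ∃n (¬H(t) ∧ H(n))) ∨ (∃q ∃r (¬H(q) ∧ H(r))))
Move each ¬ inward, flipping quantifiers it crosses:
  (∀k ∃s (¬H(s) ∨ H(k))) ∧ (∀t ∀n (H(t) ∨ ¬H(n))) ∧ (∀q ∀r (H(q) ∨ ¬H(r)))
All bound variables are already distinct, so no renaming is needed.
Pull the quantifiers to the front (each side's bound variable is not free in the other side):
  ∀k ∃s ∀t ∀n ∀q ∀r ((¬H(s) ∨ H(k)) ∧ (H(t) ∨ ¬H(n)) ∧ (H(q) ∨ ¬H(r)))
The prefix is ∀k ∃s ∀t ∀n ∀q ∀r: 5 universal, 1 existential.

5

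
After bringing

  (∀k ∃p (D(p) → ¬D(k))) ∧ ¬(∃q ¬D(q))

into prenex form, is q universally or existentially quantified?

universal

First replace A → B with ¬A ∨ B.
  (∀k ∃p (¬D(p) ∨ ¬D(k))) ∧ ¬(∃q ¬D(q))
Move each ¬ inward, flipping quantifiers it crosses:
  (∀k ∃p (¬D(p) ∨ ¬D(k))) ∧ (∀q D(q))
Pull the quantifiers to the front (each side's bound variable is not free in the other side):
  ∀k ∃p ∀q ((¬D(p) ∨ ¬D(k)) ∧ D(q))
The quantifier ∃q sits under an odd number of negations (counting the antecedent side of each →), so it flips to ∀q.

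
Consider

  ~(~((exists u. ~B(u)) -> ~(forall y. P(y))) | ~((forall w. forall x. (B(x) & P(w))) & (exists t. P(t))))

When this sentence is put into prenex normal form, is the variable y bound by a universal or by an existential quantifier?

existential

Rewrite implications/biconditionals: A → B as ¬A ∨ B.
  ~(~(~(exists u. ~B(u)) | ~(forall y. P(y))) | ~((forall w. forall x. (B(x) & P(w))) & (exists t. P(t))))
Move each ¬ inward, flipping quantifiers it crosses:
  ((forall u. B(u)) | (exists y. ~P(y))) & (forall w. forall x. (B(x) & P(w))) & (exists t. P(t))
All bound variables are already distinct, so no renaming is needed.
Finally move all quantifiers to the prefix:
  forall u. exists y. forall w. forall x. exists t. ((B(u) | ~P(y)) & B(x) & P(w) & P(t))
The quantifier forall y sits under an odd number of negations (counting the antecedent side of each →), so it flips to exists y.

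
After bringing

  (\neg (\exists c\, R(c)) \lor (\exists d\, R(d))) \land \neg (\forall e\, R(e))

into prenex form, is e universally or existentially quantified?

Move each ¬ inward, flipping quantifiers it crosses:
  ((\forall c\, \neg R(c)) \lor (\exists d\, R(d))) \land (\exists e\, \neg R(e))
Extract every quantifier outward, since the variables are now distinct and don't occur free across branches:
  \forall c\, \exists d\, \exists e\, ((\neg R(c) \lor R(d)) \land \neg R(e))
The quantifier \forall e sits under an odd number of negations, so it flips to \exists e.

existential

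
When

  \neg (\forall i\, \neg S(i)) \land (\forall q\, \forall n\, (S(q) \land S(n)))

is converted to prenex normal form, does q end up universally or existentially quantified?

universal

Move each ¬ inward, flipping quantifiers it crosses:
  (\exists i\, S(i)) \land (\forall q\, \forall n\, (S(q) \land S(n)))
All bound variables are already distinct, so no renaming is needed.
Finally move all quantifiers to the prefix:
  \exists i\, \forall q\, \forall n\, (S(i) \land S(q) \land S(n))
The quantifier \forall q sits under an even number of negations, so it remains universal.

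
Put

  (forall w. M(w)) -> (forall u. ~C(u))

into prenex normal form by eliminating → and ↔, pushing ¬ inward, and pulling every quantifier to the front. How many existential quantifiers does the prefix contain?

1

Eliminate → and ↔ using ¬ and ∨.
  ~(forall w. M(w)) | (forall u. ~C(u))
Move each ¬ inward, flipping quantifiers it crosses:
  (exists w. ~M(w)) | (forall u. ~C(u))
All bound variables are already distinct, so no renaming is needed.
Finally move all quantifiers to the prefix:
  exists w. forall u. (~M(w) | ~C(u))
The prefix is exists w forall u: 1 universal, 1 existential.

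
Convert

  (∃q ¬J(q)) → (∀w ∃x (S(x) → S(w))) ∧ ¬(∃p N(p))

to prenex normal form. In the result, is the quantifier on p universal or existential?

universal

First replace A → B with ¬A ∨ B.
  ¬(∃q ¬J(q)) ∨ (∀w ∃x (¬S(x) ∨ S(w))) ∧ ¬(∃p N(p))
Drive negations inward (¬∀x A ≡ ∃x ¬A, ¬∃x A ≡ ∀x ¬A, De Morgan for ∧/∨):
  (∀q J(q)) ∨ (∀w ∃x (¬S(x) ∨ S(w))) ∧ (∀p ¬N(p))
All bound variables are already distinct, so no renaming is needed.
Pull the quantifiers to the front (each side's bound variable is not free in the other side):
  ∀q ∀w ∃x ∀p (J(q) ∨ (¬S(x) ∨ S(w)) ∧ ¬N(p))
The quantifier ∃p sits under an odd number of negations (counting the antecedent side of each →), so it flips to ∀p.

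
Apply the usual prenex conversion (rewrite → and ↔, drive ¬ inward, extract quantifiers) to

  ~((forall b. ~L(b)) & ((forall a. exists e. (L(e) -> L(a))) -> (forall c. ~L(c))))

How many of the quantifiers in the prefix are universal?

1

Eliminate → and ↔ using ¬ and ∨.
  ~((forall b. ~L(b)) & (~(forall a. exists e. (~L(e) | L(a))) | (forall c. ~L(c))))
Move each ¬ inward, flipping quantifiers it crosses:
  (exists b. L(b)) | (forall a. exists e. (~L(e) | L(a))) & (exists c. L(c))
All bound variables are already distinct, so no renaming is needed.
Extract every quantifier outward, since the variables are now distinct and don't occur free across branches:
  exists b. forall a. exists e. exists c. (L(b) | (~L(e) | L(a)) & L(c))
The prefix is exists b forall a exists e exists c: 1 universal, 3 existential.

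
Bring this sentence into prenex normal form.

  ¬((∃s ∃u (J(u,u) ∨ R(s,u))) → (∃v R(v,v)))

∃s ∃u ∀v ((J(u,u) ∨ R(s,u)) ∧ ¬R(v,v))

Rewrite implications/biconditionals: A → B as ¬A ∨ B.
  ¬(¬(∃s ∃u (J(u,u) ∨ R(s,u))) ∨ (∃v R(v,v)))
Drive negations inward (¬∀x A ≡ ∃x ¬A, ¬∃x A ≡ ∀x ¬A, De Morgan for ∧/∨):
  (∃s ∃u (J(u,u) ∨ R(s,u))) ∧ (∀v ¬R(v,v))
All bound variables are already distinct, so no renaming is needed.
Pull the quantifiers to the front (each side's bound variable is not free in the other side):
  ∃s ∃u ∀v ((J(u,u) ∨ R(s,u)) ∧ ¬R(v,v))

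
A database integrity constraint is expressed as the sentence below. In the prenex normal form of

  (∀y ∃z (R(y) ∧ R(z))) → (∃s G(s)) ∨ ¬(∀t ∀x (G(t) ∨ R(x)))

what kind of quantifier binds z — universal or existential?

universal

First replace A → B with ¬A ∨ B.
  ¬(∀y ∃z (R(y) ∧ R(z))) ∨ (∃s G(s)) ∨ ¬(∀t ∀x (G(t) ∨ R(x)))
Move each ¬ inward, flipping quantifiers it crosses:
  (∃y ∀z (¬R(y) ∨ ¬R(z))) ∨ (∃s G(s)) ∨ (∃t ∃x (¬G(t) ∧ ¬R(x)))
Extract every quantifier outward, since the variables are now distinct and don't occur free across branches:
  ∃y ∀z ∃s ∃t ∃x (¬R(y) ∨ ¬R(z) ∨ G(s) ∨ ¬G(t) ∧ ¬R(x))
The quantifier ∃z sits under an odd number of negations (counting the antecedent side of each →), so it flips to ∀z.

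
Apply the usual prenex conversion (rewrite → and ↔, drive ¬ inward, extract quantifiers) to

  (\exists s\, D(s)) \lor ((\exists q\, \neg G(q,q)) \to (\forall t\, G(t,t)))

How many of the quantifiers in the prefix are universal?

Eliminate → and ↔ using ¬ and ∨.
  (\exists s\, D(s)) \lor \neg (\exists q\, \neg G(q,q)) \lor (\forall t\, G(t,t))
Push ¬ through the quantifiers and connectives to reach negation normal form:
  (\exists s\, D(s)) \lor (\forall q\, G(q,q)) \lor (\forall t\, G(t,t))
All bound variables are already distinct, so no renaming is needed.
Extract every quantifier outward, since the variables are now distinct and don't occur free across branches:
  \exists s\, \forall q\, \forall t\, (D(s) \lor G(q,q) \lor G(t,t))
The prefix is \exists s \forall q \forall t: 2 universal, 1 existential.

2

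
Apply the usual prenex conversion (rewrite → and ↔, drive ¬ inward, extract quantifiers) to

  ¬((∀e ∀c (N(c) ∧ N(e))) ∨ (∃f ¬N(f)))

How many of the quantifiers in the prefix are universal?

1

Drive negations inward (¬∀x A ≡ ∃x ¬A, ¬∃x A ≡ ∀x ¬A, De Morgan for ∧/∨):
  (∃e ∃c (¬N(c) ∨ ¬N(e))) ∧ (∀f N(f))
All bound variables are already distinct, so no renaming is needed.
Pull the quantifiers to the front (each side's bound variable is not free in the other side):
  ∃e ∃c ∀f ((¬N(c) ∨ ¬N(e)) ∧ N(f))
The prefix is ∃e ∃c ∀f: 1 universal, 2 existential.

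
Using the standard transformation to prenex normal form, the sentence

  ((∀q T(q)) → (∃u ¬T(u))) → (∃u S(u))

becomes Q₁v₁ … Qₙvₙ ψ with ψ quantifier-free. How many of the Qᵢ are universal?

2

Rewrite implications/biconditionals: A → B as ¬A ∨ B.
  ¬(¬(∀q T(q)) ∨ (∃u ¬T(u))) ∨ (∃u S(u))
Move each ¬ inward, flipping quantifiers it crosses:
  (∀q T(q)) ∧ (∀u T(u)) ∨ (∃u S(u))
Standardize variables apart so no two quantifiers bind the same name: u↦u1.
  (∀q T(q)) ∧ (∀u T(u)) ∨ (∃u1 S(u1))
Finally move all quantifiers to the prefix:
  ∀q ∀u ∃u1 (T(q) ∧ T(u) ∨ S(u1))
The prefix is ∀q ∀u ∃u1: 2 universal, 1 existential.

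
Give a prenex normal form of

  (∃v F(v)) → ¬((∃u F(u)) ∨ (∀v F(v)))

∀v ∀u ∃z1 (¬F(v) ∨ ¬F(u) ∧ ¬F(z1))

First replace A → B with ¬A ∨ B.
  ¬(∃v F(v)) ∨ ¬((∃u F(u)) ∨ (∀v F(v)))
Move each ¬ inward, flipping quantifiers it crosses:
  (∀v ¬F(v)) ∨ (∀u ¬F(u)) ∧ (∃v ¬F(v))
Give each quantifier a distinct variable: v↦z1.
  (∀v ¬F(v)) ∨ (∀u ¬F(u)) ∧ (∃z1 ¬F(z1))
Finally move all quantifiers to the prefix:
  ∀v ∀u ∃z1 (¬F(v) ∨ ¬F(u) ∧ ¬F(z1))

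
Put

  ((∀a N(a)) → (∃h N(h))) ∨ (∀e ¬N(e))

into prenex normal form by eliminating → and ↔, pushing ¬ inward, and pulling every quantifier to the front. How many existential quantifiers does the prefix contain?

Eliminate → and ↔ using ¬ and ∨.
  ¬(∀a N(a)) ∨ (∃h N(h)) ∨ (∀e ¬N(e))
Move each ¬ inward, flipping quantifiers it crosses:
  (∃a ¬N(a)) ∨ (∃h N(h)) ∨ (∀e ¬N(e))
All bound variables are already distinct, so no renaming is needed.
Finally move all quantifiers to the prefix:
  ∃a ∃h ∀e (¬N(a) ∨ N(h) ∨ ¬N(e))
The prefix is ∃a ∃h ∀e: 1 universal, 2 existential.

2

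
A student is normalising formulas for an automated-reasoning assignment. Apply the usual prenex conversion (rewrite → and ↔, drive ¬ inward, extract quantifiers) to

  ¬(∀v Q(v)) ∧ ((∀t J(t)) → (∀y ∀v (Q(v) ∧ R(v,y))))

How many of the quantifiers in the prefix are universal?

2

First replace A → B with ¬A ∨ B.
  ¬(∀v Q(v)) ∧ (¬(∀t J(t)) ∨ (∀y ∀v (Q(v) ∧ R(v,y))))
Push ¬ through the quantifiers and connectives to reach negation normal form:
  (∃v ¬Q(v)) ∧ ((∃t ¬J(t)) ∨ (∀y ∀v (Q(v) ∧ R(v,y))))
Give each quantifier a distinct variable: v↦z.
  (∃v ¬Q(v)) ∧ ((∃t ¬J(t)) ∨ (∀y ∀z (Q(z) ∧ R(z,y))))
Pull the quantifiers to the front (each side's bound variable is not free in the other side):
  ∃v ∃t ∀y ∀z (¬Q(v) ∧ (¬J(t) ∨ Q(z) ∧ R(z,y)))
The prefix is ∃v ∃t ∀y ∀z: 2 universal, 2 existential.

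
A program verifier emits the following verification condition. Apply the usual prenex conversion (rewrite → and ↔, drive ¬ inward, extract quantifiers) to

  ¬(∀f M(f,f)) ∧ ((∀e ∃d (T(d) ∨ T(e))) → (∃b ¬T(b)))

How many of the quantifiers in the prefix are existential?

Eliminate → and ↔ using ¬ and ∨.
  ¬(∀f M(f,f)) ∧ (¬(∀e ∃d (T(d) ∨ T(e))) ∨ (∃b ¬T(b)))
Drive negations inward (¬∀x A ≡ ∃x ¬A, ¬∃x A ≡ ∀x ¬A, De Morgan for ∧/∨):
  (∃f ¬M(f,f)) ∧ ((∃e ∀d (¬T(d) ∧ ¬T(e))) ∨ (∃b ¬T(b)))
All bound variables are already distinct, so no renaming is needed.
Pull the quantifiers to the front (each side's bound variable is not free in the other side):
  ∃f ∃e ∀d ∃b (¬M(f,f) ∧ (¬T(d) ∧ ¬T(e) ∨ ¬T(b)))
The prefix is ∃f ∃e ∀d ∃b: 1 universal, 3 existential.

3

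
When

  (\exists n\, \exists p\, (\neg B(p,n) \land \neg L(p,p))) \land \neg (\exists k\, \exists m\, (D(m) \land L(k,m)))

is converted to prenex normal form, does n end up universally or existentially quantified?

existential

Move each ¬ inward, flipping quantifiers it crosses:
  (\exists n\, \exists p\, (\neg B(p,n) \land \neg L(p,p))) \land (\forall k\, \forall m\, (\neg D(m) \lor \neg L(k,m)))
All bound variables are already distinct, so no renaming is needed.
Finally move all quantifiers to the prefix:
  \exists n\, \exists p\, \forall k\, \forall m\, (\neg B(p,n) \land \neg L(p,p) \land (\neg D(m) \lor \neg L(k,m)))
The quantifier \exists n sits under an even number of negations, so it remains existential.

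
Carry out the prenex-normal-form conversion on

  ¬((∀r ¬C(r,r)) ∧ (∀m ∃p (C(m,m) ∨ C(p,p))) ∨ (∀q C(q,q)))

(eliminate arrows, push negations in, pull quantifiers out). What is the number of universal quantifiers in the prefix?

Drive negations inward (¬∀x A ≡ ∃x ¬A, ¬∃x A ≡ ∀x ¬A, De Morgan for ∧/∨):
  ((∃r C(r,r)) ∨ (∃m ∀p (¬C(m,m) ∧ ¬C(p,p)))) ∧ (∃q ¬C(q,q))
Pull the quantifiers to the front (each side's bound variable is not free in the other side):
  ∃r ∃m ∀p ∃q ((C(r,r) ∨ ¬C(m,m) ∧ ¬C(p,p)) ∧ ¬C(q,q))
The prefix is ∃r ∃m ∀p ∃q: 1 universal, 3 existential.

1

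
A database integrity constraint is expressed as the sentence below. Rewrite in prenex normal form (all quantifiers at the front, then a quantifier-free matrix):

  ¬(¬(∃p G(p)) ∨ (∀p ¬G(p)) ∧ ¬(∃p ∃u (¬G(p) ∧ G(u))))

∃p ∃b ∃w1 ∃u (G(p) ∧ (G(b) ∨ ¬G(w1) ∧ G(u)))

Move each ¬ inward, flipping quantifiers it crosses:
  (∃p G(p)) ∧ ((∃p G(p)) ∨ (∃p ∃u (¬G(p) ∧ G(u))))
Rename bound variables to avoid capture: p↦b, p↦w1.
  (∃p G(p)) ∧ ((∃b G(b)) ∨ (∃w1 ∃u (¬G(w1) ∧ G(u))))
Pull the quantifiers to the front (each side's bound variable is not free in the other side):
  ∃p ∃b ∃w1 ∃u (G(p) ∧ (G(b) ∨ ¬G(w1) ∧ G(u)))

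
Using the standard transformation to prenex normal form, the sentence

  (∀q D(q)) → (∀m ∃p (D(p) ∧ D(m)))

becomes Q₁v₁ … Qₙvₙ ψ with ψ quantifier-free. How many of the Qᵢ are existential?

Eliminate → and ↔ using ¬ and ∨.
  ¬(∀q D(q)) ∨ (∀m ∃p (D(p) ∧ D(m)))
Move each ¬ inward, flipping quantifiers it crosses:
  (∃q ¬D(q)) ∨ (∀m ∃p (D(p) ∧ D(m)))
All bound variables are already distinct, so no renaming is needed.
Finally move all quantifiers to the prefix:
  ∃q ∀m ∃p (¬D(q) ∨ D(p) ∧ D(m))
The prefix is ∃q ∀m ∃p: 1 universal, 2 existential.

2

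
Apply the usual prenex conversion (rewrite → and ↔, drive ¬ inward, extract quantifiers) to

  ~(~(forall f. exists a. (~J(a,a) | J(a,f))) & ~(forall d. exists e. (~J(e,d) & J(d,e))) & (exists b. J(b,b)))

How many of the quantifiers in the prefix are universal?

3

Drive negations inward (¬∀x A ≡ ∃x ¬A, ¬∃x A ≡ ∀x ¬A, De Morgan for ∧/∨):
  (forall f. exists a. (~J(a,a) | J(a,f))) | (forall d. exists e. (~J(e,d) & J(d,e))) | (forall b. ~J(b,b))
All bound variables are already distinct, so no renaming is needed.
Finally move all quantifiers to the prefix:
  forall f. exists a. forall d. exists e. forall b. (~J(a,a) | J(a,f) | ~J(e,d) & J(d,e) | ~J(b,b))
The prefix is forall f exists a forall d exists e forall b: 3 universal, 2 existential.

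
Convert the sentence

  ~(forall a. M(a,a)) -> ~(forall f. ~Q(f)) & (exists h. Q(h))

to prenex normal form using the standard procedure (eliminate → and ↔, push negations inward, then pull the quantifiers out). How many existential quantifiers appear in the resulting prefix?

2

Rewrite implications/biconditionals: A → B as ¬A ∨ B.
  ~~(forall a. M(a,a)) | ~(forall f. ~Q(f)) & (exists h. Q(h))
Drive negations inward (¬∀x A ≡ ∃x ¬A, ¬∃x A ≡ ∀x ¬A, De Morgan for ∧/∨):
  (forall a. M(a,a)) | (exists f. Q(f)) & (exists h. Q(h))
All bound variables are already distinct, so no renaming is needed.
Pull the quantifiers to the front (each side's bound variable is not free in the other side):
  forall a. exists f. exists h. (M(a,a) | Q(f) & Q(h))
The prefix is forall a exists f exists h: 1 universal, 2 existential.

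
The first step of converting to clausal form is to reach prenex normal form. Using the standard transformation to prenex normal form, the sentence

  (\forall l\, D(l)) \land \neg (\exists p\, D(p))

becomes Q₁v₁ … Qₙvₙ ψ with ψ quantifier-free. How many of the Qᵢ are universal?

Move each ¬ inward, flipping quantifiers it crosses:
  (\forall l\, D(l)) \land (\forall p\, \neg D(p))
All bound variables are already distinct, so no renaming is needed.
Finally move all quantifiers to the prefix:
  \forall l\, \forall p\, (D(l) \land \neg D(p))
The prefix is \forall l \forall p: 2 universal, 0 existential.

2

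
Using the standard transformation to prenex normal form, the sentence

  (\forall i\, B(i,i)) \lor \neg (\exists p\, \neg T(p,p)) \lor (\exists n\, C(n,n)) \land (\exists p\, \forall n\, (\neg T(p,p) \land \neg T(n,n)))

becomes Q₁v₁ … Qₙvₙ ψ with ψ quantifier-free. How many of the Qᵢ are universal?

Push ¬ through the quantifiers and connectives to reach negation normal form:
  (\forall i\, B(i,i)) \lor (\forall p\, T(p,p)) \lor (\exists n\, C(n,n)) \land (\exists p\, \forall n\, (\neg T(p,p) \land \neg T(n,n)))
Standardize variables apart so no two quantifiers bind the same name: p↦r, n↦b.
  (\forall i\, B(i,i)) \lor (\forall p\, T(p,p)) \lor (\exists n\, C(n,n)) \land (\exists r\, \forall b\, (\neg T(r,r) \land \neg T(b,b)))
Finally move all quantifiers to the prefix:
  \forall i\, \forall p\, \exists n\, \exists r\, \forall b\, (B(i,i) \lor T(p,p) \lor C(n,n) \land \neg T(r,r) \land \neg T(b,b))
The prefix is \forall i \forall p \exists n \exists r \forall b: 3 universal, 2 existential.

3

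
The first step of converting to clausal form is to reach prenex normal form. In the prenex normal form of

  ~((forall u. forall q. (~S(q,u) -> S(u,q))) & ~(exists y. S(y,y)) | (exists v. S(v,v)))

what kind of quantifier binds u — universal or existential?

Eliminate → and ↔ using ¬ and ∨.
  ~((forall u. forall q. (~~S(q,u) | S(u,q))) & ~(exists y. S(y,y)) | (exists v. S(v,v)))
Move each ¬ inward, flipping quantifiers it crosses:
  ((exists u. exists q. (~S(q,u) & ~S(u,q))) | (exists y. S(y,y))) & (forall v. ~S(v,v))
Pull the quantifiers to the front (each side's bound variable is not free in the other side):
  exists u. exists q. exists y. forall v. ((~S(q,u) & ~S(u,q) | S(y,y)) & ~S(v,v))
The quantifier forall u sits under an odd number of negations (counting the antecedent side of each →), so it flips to exists u.

existential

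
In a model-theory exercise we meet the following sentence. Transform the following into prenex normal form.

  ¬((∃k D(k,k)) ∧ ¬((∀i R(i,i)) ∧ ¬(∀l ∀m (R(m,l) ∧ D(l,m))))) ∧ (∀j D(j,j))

∀k ∀i ∃l ∃m ∀j ((¬D(k,k) ∨ R(i,i) ∧ (¬R(m,l) ∨ ¬D(l,m))) ∧ D(j,j))

Push ¬ through the quantifiers and connectives to reach negation normal form:
  ((∀k ¬D(k,k)) ∨ (∀i R(i,i)) ∧ (∃l ∃m (¬R(m,l) ∨ ¬D(l,m)))) ∧ (∀j D(j,j))
Pull the quantifiers to the front (each side's bound variable is not free in the other side):
  ∀k ∀i ∃l ∃m ∀j ((¬D(k,k) ∨ R(i,i) ∧ (¬R(m,l) ∨ ¬D(l,m))) ∧ D(j,j))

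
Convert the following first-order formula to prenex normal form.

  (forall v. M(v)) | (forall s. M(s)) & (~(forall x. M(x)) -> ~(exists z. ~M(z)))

Eliminate → and ↔ using ¬ and ∨.
  (forall v. M(v)) | (forall s. M(s)) & (~~(forall x. M(x)) | ~(exists z. ~M(z)))
Drive negations inward (¬∀x A ≡ ∃x ¬A, ¬∃x A ≡ ∀x ¬A, De Morgan for ∧/∨):
  (forall v. M(v)) | (forall s. M(s)) & ((forall x. M(x)) | (forall z. M(z)))
All bound variables are already distinct, so no renaming is needed.
Pull the quantifiers to the front (each side's bound variable is not free in the other side):
  forall v. forall s. forall x. forall z. (M(v) | M(s) & (M(x) | M(z)))

forall v. forall s. forall x. forall z. (M(v) | M(s) & (M(x) | M(z)))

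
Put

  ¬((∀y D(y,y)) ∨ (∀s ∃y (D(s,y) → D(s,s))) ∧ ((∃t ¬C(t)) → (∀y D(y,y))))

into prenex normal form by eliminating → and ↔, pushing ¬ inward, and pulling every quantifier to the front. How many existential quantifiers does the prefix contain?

Rewrite implications/biconditionals: A → B as ¬A ∨ B.
  ¬((∀y D(y,y)) ∨ (∀s ∃y (¬D(s,y) ∨ D(s,s))) ∧ (¬(∃t ¬C(t)) ∨ (∀y D(y,y))))
Move each ¬ inward, flipping quantifiers it crosses:
  (∃y ¬D(y,y)) ∧ ((∃s ∀y (D(s,y) ∧ ¬D(s,s))) ∨ (∃t ¬C(t)) ∧ (∃y ¬D(y,y)))
Rename bound variables to avoid capture: y↦v1, y↦c.
  (∃y ¬D(y,y)) ∧ ((∃s ∀v1 (D(s,v1) ∧ ¬D(s,s))) ∨ (∃t ¬C(t)) ∧ (∃c ¬D(c,c)))
Finally move all quantifiers to the prefix:
  ∃y ∃s ∀v1 ∃t ∃c (¬D(y,y) ∧ (D(s,v1) ∧ ¬D(s,s) ∨ ¬C(t) ∧ ¬D(c,c)))
The prefix is ∃y ∃s ∀v1 ∃t ∃c: 1 universal, 4 existential.

4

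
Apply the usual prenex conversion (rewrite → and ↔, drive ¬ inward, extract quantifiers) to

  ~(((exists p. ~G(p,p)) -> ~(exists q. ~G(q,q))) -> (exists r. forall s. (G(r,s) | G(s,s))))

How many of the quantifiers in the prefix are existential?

Rewrite implications/biconditionals: A → B as ¬A ∨ B.
  ~(~(~(exists p. ~G(p,p)) | ~(exists q. ~G(q,q))) | (exists r. forall s. (G(r,s) | G(s,s))))
Move each ¬ inward, flipping quantifiers it crosses:
  ((forall p. G(p,p)) | (forall q. G(q,q))) & (forall r. exists s. (~G(r,s) & ~G(s,s)))
All bound variables are already distinct, so no renaming is needed.
Pull the quantifiers to the front (each side's bound variable is not free in the other side):
  forall p. forall q. forall r. exists s. ((G(p,p) | G(q,q)) & ~G(r,s) & ~G(s,s))
The prefix is forall p forall q forall r exists s: 3 universal, 1 existential.

1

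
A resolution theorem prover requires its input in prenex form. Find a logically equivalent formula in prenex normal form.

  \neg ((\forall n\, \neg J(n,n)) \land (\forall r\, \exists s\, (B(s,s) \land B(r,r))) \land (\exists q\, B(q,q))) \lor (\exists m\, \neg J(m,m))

\exists n\, \exists r\, \forall s\, \forall q\, \exists m\, (J(n,n) \lor \neg B(s,s) \lor \neg B(r,r) \lor \neg B(q,q) \lor \neg J(m,m))

Move each ¬ inward, flipping quantifiers it crosses:
  (\exists n\, J(n,n)) \lor (\exists r\, \forall s\, (\neg B(s,s) \lor \neg B(r,r))) \lor (\forall q\, \neg B(q,q)) \lor (\exists m\, \neg J(m,m))
All bound variables are already distinct, so no renaming is needed.
Pull the quantifiers to the front (each side's bound variable is not free in the other side):
  \exists n\, \exists r\, \forall s\, \forall q\, \exists m\, (J(n,n) \lor \neg B(s,s) \lor \neg B(r,r) \lor \neg B(q,q) \lor \neg J(m,m))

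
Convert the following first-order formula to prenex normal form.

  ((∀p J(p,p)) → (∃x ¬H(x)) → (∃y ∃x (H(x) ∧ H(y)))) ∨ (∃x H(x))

Rewrite implications/biconditionals: A → B as ¬A ∨ B.
  ¬(∀p J(p,p)) ∨ ¬(∃x ¬H(x)) ∨ (∃y ∃x (H(x) ∧ H(y))) ∨ (∃x H(x))
Drive negations inward (¬∀x A ≡ ∃x ¬A, ¬∃x A ≡ ∀x ¬A, De Morgan for ∧/∨):
  (∃p ¬J(p,p)) ∨ (∀x H(x)) ∨ (∃y ∃x (H(x) ∧ H(y))) ∨ (∃x H(x))
Give each quantifier a distinct variable: x↦v, x↦c.
  (∃p ¬J(p,p)) ∨ (∀x H(x)) ∨ (∃y ∃v (H(v) ∧ H(y))) ∨ (∃c H(c))
Extract every quantifier outward, since the variables are now distinct and don't occur free across branches:
  ∃p ∀x ∃y ∃v ∃c (¬J(p,p) ∨ H(x) ∨ H(v) ∧ H(y) ∨ H(c))

∃p ∀x ∃y ∃v ∃c (¬J(p,p) ∨ H(x) ∨ H(v) ∧ H(y) ∨ H(c))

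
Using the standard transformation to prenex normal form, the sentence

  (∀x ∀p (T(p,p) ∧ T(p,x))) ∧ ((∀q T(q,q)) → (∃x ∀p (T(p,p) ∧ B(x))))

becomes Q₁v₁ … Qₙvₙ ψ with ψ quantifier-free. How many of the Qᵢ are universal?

Eliminate → and ↔ using ¬ and ∨.
  (∀x ∀p (T(p,p) ∧ T(p,x))) ∧ (¬(∀q T(q,q)) ∨ (∃x ∀p (T(p,p) ∧ B(x))))
Move each ¬ inward, flipping quantifiers it crosses:
  (∀x ∀p (T(p,p) ∧ T(p,x))) ∧ ((∃q ¬T(q,q)) ∨ (∃x ∀p (T(p,p) ∧ B(x))))
Standardize variables apart so no two quantifiers bind the same name: x↦x1, p↦v1.
  (∀x ∀p (T(p,p) ∧ T(p,x))) ∧ ((∃q ¬T(q,q)) ∨ (∃x1 ∀v1 (T(v1,v1) ∧ B(x1))))
Pull the quantifiers to the front (each side's bound variable is not free in the other side):
  ∀x ∀p ∃q ∃x1 ∀v1 (T(p,p) ∧ T(p,x) ∧ (¬T(q,q) ∨ T(v1,v1) ∧ B(x1)))
The prefix is ∀x ∀p ∃q ∃x1 ∀v1: 3 universal, 2 existential.

3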